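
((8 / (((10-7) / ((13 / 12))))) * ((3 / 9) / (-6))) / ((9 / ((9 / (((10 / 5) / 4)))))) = -26 / 81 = -0.32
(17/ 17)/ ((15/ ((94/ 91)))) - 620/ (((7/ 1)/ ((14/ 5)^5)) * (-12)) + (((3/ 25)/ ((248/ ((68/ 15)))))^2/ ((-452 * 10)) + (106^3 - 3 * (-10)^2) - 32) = 1191954.36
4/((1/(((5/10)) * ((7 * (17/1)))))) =238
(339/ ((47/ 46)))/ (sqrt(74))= 7797 * sqrt(74)/ 1739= 38.57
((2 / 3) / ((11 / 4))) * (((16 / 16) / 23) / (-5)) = -8 / 3795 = -0.00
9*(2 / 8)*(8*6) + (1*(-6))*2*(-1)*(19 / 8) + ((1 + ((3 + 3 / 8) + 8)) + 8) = 1255 / 8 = 156.88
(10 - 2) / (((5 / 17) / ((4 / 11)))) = 544 / 55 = 9.89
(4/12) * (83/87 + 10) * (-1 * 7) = -6671/261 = -25.56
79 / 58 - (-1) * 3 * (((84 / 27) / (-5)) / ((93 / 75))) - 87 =-470051 / 5394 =-87.14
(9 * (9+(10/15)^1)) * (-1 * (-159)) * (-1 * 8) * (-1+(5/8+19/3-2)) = -438045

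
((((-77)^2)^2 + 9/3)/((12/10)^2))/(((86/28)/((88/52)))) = 67669609700/5031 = 13450528.66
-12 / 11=-1.09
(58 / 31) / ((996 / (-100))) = -1450 / 7719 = -0.19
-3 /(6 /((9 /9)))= -1 /2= -0.50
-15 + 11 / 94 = -1399 / 94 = -14.88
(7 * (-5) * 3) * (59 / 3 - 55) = 3710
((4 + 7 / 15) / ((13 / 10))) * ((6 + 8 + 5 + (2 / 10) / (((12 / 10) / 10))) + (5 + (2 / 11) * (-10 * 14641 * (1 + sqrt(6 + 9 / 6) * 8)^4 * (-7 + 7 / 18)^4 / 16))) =-20858836329272298973 / 8188128 -3308357492508145 * sqrt(30) / 39366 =-3007760179775.31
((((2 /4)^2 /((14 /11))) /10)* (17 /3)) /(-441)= -187 /740880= -0.00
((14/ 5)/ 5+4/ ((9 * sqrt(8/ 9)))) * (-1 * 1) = -14/ 25 - sqrt(2)/ 3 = -1.03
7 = 7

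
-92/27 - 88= -2468/27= -91.41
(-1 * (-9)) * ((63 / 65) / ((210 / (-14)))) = -189 / 325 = -0.58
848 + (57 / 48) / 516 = 7001107 / 8256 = 848.00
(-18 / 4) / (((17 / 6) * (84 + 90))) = -9 / 986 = -0.01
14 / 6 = 7 / 3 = 2.33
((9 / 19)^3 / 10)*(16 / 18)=324 / 34295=0.01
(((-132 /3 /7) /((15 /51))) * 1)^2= 559504 /1225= 456.74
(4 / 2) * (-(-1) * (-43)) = -86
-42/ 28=-3/ 2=-1.50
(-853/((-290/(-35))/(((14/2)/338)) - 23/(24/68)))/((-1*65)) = 250782/6400225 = 0.04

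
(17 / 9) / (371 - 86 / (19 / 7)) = 323 / 58023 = 0.01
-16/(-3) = 16/3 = 5.33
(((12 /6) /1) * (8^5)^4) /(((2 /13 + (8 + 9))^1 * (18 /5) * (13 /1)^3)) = 5764607523034234880 /339183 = 16995567357545.14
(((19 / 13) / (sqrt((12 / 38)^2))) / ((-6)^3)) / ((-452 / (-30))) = -1805 / 1269216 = -0.00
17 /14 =1.21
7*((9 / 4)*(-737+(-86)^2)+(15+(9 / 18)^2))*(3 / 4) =157479 / 2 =78739.50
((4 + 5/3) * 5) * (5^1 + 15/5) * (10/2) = 3400/3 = 1133.33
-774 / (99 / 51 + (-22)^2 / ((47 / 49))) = -618426 / 404723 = -1.53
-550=-550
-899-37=-936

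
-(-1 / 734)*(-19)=-19 / 734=-0.03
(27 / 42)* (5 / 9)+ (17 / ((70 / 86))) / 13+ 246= 225647 / 910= 247.96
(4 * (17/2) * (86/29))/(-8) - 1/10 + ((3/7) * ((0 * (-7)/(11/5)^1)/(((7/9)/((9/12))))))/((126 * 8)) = -1842/145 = -12.70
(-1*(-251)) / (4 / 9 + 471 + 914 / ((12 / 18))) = 0.14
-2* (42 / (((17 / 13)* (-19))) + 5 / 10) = 769 / 323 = 2.38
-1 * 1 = -1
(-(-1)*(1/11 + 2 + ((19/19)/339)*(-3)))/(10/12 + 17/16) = 124224/113113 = 1.10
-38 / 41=-0.93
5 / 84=0.06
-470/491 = -0.96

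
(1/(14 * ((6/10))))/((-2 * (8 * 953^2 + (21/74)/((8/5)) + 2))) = -740/90326861373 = -0.00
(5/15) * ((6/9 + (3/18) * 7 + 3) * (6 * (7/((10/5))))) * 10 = 1015/3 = 338.33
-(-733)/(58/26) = 9529/29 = 328.59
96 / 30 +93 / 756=4187 / 1260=3.32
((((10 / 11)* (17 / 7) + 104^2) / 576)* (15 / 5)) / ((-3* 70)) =-416501 / 1552320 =-0.27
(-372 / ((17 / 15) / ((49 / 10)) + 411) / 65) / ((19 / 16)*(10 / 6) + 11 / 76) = -49871808 / 7611083155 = -0.01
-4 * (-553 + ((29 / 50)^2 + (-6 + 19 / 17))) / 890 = 23695703 / 9456250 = 2.51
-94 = -94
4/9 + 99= 895/9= 99.44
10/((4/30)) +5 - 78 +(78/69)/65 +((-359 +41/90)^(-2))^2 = 10937099851412545064/5421407253770331605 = 2.02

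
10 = 10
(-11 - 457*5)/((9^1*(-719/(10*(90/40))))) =5740/719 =7.98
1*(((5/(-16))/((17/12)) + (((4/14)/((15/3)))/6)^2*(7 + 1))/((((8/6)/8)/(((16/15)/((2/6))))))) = -1318648/312375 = -4.22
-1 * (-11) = 11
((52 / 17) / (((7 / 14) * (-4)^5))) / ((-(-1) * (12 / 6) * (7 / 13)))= -169 / 30464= -0.01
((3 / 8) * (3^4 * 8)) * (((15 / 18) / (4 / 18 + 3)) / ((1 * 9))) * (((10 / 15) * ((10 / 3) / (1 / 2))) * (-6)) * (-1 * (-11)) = -2048.28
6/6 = 1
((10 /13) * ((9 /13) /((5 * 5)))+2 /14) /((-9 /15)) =-971 /3549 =-0.27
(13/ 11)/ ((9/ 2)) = 26/ 99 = 0.26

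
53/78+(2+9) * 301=258311/78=3311.68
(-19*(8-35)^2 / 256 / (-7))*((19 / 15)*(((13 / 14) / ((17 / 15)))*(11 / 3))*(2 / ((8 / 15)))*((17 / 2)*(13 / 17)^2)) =31800026115 / 58003456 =548.24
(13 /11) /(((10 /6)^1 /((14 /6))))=1.65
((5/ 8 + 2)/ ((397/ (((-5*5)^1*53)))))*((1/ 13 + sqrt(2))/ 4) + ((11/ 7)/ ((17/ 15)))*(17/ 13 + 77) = 2130579705/ 19653088 -27825*sqrt(2)/ 12704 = 105.31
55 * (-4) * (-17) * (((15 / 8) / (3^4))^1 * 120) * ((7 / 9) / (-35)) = -18700 / 81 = -230.86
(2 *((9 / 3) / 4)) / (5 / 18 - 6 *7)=-27 / 751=-0.04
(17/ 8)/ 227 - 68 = -123471/ 1816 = -67.99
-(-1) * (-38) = -38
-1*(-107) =107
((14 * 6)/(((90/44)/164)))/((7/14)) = 202048/15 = 13469.87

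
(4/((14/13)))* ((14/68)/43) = 0.02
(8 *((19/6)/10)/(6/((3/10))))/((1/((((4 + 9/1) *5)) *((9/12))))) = 247/40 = 6.18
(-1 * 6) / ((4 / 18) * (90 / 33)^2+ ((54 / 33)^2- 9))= 726 / 565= 1.28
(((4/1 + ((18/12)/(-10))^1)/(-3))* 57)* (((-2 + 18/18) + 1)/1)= 0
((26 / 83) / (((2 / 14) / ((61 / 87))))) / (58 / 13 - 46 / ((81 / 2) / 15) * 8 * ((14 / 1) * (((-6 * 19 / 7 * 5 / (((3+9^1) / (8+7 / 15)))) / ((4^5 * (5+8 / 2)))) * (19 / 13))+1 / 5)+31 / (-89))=-99882828864 / 374237786917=-0.27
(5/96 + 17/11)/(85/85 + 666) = 1687/704352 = 0.00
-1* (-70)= 70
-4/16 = -0.25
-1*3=-3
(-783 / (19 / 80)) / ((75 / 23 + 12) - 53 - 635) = 1440720 / 293987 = 4.90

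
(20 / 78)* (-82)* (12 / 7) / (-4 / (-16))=-13120 / 91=-144.18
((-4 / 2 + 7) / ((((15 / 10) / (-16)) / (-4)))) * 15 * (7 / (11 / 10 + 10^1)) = 224000 / 111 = 2018.02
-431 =-431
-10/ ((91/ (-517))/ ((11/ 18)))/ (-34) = -28435/ 27846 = -1.02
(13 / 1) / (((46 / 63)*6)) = 273 / 92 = 2.97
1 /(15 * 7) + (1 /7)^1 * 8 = 121 /105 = 1.15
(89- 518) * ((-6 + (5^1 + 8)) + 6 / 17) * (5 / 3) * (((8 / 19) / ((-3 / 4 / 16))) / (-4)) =-11440000 / 969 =-11805.99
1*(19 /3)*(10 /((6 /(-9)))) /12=-95 /12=-7.92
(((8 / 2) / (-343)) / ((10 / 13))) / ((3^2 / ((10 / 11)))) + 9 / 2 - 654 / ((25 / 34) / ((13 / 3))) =-3849.74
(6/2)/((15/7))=7/5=1.40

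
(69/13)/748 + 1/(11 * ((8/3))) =801/19448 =0.04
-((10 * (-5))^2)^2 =-6250000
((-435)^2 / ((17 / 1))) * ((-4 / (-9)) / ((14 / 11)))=462550 / 119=3886.97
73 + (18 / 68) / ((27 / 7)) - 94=-2135 / 102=-20.93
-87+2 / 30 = -1304 / 15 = -86.93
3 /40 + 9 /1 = 363 /40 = 9.08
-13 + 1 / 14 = -181 / 14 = -12.93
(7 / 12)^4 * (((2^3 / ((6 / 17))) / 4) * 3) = 40817 / 20736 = 1.97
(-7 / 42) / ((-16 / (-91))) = -91 / 96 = -0.95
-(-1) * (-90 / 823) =-90 / 823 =-0.11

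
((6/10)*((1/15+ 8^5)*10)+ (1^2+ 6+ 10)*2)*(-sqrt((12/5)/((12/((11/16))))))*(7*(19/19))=-1720621*sqrt(55)/25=-510418.67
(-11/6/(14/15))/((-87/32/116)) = 1760/21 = 83.81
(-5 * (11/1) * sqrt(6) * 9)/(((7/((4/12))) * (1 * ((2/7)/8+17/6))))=-1980 * sqrt(6)/241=-20.12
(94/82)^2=1.31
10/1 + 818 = 828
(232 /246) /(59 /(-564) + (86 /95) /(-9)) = -6215280 /1352303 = -4.60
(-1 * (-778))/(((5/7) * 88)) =2723/220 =12.38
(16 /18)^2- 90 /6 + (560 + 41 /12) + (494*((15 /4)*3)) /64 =6594491 /10368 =636.04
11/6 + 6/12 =7/3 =2.33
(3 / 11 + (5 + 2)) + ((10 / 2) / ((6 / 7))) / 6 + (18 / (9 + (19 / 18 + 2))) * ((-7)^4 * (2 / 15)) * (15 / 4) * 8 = 176134303 / 12276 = 14347.86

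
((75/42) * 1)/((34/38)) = 475/238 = 2.00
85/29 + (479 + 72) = 16064/29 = 553.93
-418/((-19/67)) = 1474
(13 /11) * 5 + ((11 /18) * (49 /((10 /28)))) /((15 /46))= 1953013 /7425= 263.03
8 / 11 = 0.73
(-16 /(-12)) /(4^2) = 1 /12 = 0.08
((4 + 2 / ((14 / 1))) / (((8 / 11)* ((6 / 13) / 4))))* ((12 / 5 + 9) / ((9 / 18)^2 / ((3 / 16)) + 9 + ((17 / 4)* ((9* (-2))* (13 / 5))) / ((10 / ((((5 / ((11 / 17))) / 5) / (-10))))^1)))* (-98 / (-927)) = 606706100 / 136713651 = 4.44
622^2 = 386884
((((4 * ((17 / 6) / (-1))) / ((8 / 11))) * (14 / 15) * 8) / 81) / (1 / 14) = -73304 / 3645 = -20.11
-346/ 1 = -346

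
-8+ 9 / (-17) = -145 / 17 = -8.53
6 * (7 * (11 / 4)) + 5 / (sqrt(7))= 5 * sqrt(7) / 7 + 231 / 2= 117.39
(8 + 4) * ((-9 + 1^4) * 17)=-1632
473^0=1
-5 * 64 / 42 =-7.62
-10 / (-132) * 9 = 15 / 22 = 0.68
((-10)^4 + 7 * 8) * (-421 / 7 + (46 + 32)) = 1257000 / 7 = 179571.43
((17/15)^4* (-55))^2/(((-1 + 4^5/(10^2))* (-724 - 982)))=-76733331851/146908991250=-0.52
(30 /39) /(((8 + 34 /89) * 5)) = 89 /4849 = 0.02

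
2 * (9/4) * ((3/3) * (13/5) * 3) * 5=351/2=175.50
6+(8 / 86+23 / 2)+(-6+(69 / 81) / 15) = 405763 / 34830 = 11.65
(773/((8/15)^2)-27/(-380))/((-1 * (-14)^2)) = -16523307/1191680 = -13.87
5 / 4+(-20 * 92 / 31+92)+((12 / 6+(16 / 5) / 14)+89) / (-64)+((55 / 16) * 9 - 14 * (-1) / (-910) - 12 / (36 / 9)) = 54516913 / 902720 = 60.39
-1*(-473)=473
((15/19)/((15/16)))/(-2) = -8/19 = -0.42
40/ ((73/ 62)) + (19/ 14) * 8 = 22908/ 511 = 44.83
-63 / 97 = -0.65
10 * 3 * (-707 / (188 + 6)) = -10605 / 97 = -109.33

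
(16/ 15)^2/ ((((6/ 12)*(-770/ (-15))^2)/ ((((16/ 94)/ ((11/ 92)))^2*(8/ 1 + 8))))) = 1109393408/ 39618912025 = 0.03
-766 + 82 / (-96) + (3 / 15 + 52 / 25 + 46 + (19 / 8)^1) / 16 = -763.69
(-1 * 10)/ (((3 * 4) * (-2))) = 5/ 12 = 0.42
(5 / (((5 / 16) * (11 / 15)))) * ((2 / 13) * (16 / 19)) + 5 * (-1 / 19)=6965 / 2717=2.56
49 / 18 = 2.72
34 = 34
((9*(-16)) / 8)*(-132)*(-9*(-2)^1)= 42768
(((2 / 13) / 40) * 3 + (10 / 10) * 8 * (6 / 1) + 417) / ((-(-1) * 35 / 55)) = 730.73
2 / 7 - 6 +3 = -19 / 7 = -2.71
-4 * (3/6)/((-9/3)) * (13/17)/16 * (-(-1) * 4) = 13/102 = 0.13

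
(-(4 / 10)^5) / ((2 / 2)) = -32 / 3125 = -0.01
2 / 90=0.02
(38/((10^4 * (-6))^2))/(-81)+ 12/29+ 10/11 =61527599993939/46510200000000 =1.32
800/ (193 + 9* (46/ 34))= 425/ 109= 3.90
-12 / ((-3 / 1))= 4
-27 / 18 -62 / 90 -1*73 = -6767 / 90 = -75.19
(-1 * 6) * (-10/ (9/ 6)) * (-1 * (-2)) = 80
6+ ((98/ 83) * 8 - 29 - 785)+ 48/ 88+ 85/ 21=-15222617/ 19173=-793.96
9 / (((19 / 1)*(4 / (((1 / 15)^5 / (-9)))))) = -1 / 57712500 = -0.00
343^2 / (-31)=-117649 / 31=-3795.13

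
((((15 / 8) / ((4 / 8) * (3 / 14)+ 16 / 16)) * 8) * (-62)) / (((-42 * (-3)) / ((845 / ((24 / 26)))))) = -54925 / 9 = -6102.78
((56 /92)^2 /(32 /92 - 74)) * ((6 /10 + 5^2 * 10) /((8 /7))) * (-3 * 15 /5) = 552573 /55660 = 9.93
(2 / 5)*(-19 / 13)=-38 / 65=-0.58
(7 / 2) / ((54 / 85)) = 595 / 108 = 5.51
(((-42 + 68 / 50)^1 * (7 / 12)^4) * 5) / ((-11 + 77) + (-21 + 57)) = -304927 / 1321920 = -0.23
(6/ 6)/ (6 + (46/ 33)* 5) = 33/ 428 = 0.08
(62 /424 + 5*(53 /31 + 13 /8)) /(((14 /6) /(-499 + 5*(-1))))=-5969079 /1643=-3633.04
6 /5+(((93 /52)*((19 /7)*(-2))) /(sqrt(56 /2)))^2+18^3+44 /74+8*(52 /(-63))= 9003785817521 /1544240880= 5830.56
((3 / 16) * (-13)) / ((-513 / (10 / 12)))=65 / 16416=0.00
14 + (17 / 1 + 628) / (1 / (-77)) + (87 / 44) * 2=-1092235 / 22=-49647.05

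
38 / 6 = 19 / 3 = 6.33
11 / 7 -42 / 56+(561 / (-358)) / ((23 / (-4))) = 126107 / 115276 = 1.09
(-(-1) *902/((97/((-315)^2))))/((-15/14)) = -83534220/97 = -861177.53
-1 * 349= -349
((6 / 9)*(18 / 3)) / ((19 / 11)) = 2.32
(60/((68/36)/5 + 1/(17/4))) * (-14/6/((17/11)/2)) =-19800/67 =-295.52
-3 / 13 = -0.23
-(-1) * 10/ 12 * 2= 5/ 3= 1.67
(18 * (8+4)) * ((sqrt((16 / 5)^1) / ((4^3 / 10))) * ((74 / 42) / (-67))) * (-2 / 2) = 333 * sqrt(5) / 469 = 1.59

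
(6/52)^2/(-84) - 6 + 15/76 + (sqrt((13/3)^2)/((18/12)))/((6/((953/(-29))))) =-6089499275/281591856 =-21.63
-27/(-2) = 27/2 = 13.50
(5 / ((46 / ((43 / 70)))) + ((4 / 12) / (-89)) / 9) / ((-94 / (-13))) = 1334905 / 145468008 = 0.01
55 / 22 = 5 / 2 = 2.50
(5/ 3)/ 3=5/ 9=0.56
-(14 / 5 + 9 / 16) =-269 / 80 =-3.36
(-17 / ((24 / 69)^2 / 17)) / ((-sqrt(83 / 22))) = 1229.83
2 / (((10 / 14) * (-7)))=-2 / 5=-0.40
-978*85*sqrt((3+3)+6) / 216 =-13855*sqrt(3) / 18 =-1333.20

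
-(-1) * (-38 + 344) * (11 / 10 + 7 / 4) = 8721 / 10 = 872.10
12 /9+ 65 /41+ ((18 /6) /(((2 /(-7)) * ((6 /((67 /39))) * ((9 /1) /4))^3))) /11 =511961072773 /175525573509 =2.92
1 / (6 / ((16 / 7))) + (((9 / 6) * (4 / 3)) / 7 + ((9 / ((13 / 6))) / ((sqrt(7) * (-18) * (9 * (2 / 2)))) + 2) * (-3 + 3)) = 0.67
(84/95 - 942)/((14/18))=-804654/665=-1210.01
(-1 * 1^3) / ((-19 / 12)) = 12 / 19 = 0.63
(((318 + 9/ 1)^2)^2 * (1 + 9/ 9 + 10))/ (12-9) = 45735244164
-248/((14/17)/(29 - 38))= 2710.29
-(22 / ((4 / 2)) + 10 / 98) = -544 / 49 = -11.10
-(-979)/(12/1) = 979/12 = 81.58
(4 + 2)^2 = 36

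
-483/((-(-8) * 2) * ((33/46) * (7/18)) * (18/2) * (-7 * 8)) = 0.21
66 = 66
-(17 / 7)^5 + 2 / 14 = -1417456 / 16807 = -84.34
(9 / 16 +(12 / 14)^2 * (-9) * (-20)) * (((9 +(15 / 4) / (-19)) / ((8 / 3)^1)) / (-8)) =-208970847 / 3813376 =-54.80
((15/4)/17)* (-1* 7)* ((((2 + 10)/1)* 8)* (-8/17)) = 20160/289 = 69.76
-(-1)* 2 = 2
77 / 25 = 3.08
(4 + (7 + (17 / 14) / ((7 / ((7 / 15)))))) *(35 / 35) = 2327 / 210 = 11.08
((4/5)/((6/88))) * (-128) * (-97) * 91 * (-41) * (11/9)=-89683449856/135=-664321850.79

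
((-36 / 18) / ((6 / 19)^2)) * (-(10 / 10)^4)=361 / 18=20.06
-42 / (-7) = 6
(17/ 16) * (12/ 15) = 17/ 20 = 0.85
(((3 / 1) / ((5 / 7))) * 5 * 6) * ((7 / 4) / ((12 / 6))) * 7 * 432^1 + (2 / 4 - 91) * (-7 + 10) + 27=666303 / 2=333151.50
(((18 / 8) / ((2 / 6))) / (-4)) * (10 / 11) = -135 / 88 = -1.53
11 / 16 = 0.69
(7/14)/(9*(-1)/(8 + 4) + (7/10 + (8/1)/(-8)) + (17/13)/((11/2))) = -1430/2323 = -0.62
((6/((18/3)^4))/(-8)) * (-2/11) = 1/9504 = 0.00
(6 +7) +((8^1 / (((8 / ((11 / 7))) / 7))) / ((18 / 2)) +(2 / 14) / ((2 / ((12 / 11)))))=9910 / 693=14.30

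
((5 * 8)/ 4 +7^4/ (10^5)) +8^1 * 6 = 5802401/ 100000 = 58.02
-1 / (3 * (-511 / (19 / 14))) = 19 / 21462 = 0.00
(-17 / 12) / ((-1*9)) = 17 / 108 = 0.16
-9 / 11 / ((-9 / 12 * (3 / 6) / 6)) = 144 / 11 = 13.09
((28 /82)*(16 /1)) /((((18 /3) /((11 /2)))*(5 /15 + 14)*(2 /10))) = 3080 /1763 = 1.75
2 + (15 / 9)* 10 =18.67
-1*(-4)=4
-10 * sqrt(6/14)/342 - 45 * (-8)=360 - 5 * sqrt(21)/1197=359.98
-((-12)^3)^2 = -2985984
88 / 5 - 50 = -162 / 5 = -32.40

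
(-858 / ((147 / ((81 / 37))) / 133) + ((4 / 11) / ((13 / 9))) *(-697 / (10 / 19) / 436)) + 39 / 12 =-137012939681 / 80740660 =-1696.95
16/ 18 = 8/ 9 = 0.89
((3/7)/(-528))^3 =-1/1869959168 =-0.00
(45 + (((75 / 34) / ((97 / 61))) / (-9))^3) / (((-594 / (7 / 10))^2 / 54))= 427089570576319 / 126568269972429120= 0.00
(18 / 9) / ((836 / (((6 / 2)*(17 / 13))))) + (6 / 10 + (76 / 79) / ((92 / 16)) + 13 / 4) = 397578783 / 98735780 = 4.03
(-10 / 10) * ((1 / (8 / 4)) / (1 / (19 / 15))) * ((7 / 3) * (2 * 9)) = -133 / 5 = -26.60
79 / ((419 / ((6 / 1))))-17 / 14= -0.08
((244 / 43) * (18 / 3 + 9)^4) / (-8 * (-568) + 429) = 12352500 / 213839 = 57.77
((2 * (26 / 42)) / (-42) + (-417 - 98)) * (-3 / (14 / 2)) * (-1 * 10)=-2271280 / 1029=-2207.27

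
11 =11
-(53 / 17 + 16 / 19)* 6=-7674 / 323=-23.76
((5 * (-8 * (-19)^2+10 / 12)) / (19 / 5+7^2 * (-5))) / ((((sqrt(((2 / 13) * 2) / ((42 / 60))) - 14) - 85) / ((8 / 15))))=-173403230 / 537786153 - 346460 * sqrt(910) / 4840075377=-0.32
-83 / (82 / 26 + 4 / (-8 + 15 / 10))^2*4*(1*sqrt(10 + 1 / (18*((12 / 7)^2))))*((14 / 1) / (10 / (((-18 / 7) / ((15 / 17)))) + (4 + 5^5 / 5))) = -1669213*sqrt(51938) / 104230368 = -3.65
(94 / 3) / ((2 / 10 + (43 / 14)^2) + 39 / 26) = 92120 / 32733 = 2.81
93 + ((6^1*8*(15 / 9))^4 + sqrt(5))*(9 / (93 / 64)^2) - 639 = 4096*sqrt(5) / 961 + 167771635294 / 961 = 174580275.19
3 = 3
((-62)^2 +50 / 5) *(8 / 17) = 30832 / 17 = 1813.65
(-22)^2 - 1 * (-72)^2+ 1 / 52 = -244399 / 52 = -4699.98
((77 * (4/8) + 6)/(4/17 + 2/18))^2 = 185422689/11236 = 16502.55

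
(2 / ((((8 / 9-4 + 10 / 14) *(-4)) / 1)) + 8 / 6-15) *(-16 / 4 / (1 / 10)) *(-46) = -11217560 / 453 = -24762.83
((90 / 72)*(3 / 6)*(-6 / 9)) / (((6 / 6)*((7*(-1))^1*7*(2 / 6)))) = 0.03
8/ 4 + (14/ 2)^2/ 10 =69/ 10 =6.90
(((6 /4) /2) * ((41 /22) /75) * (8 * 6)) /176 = 0.01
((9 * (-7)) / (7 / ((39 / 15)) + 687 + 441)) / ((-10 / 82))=33579 / 73495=0.46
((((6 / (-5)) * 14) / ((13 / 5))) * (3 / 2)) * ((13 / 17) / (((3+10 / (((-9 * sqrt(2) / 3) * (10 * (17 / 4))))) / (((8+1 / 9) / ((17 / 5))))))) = -19710 / 3343-4380 * sqrt(2) / 56831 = -6.00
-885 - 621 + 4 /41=-61742 /41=-1505.90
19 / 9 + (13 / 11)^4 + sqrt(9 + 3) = 2 * sqrt(3) + 535228 / 131769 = 7.53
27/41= 0.66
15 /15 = 1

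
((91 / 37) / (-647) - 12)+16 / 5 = -1053771 / 119695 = -8.80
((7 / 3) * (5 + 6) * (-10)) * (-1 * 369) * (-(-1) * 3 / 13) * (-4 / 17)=-1136520 / 221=-5142.62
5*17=85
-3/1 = -3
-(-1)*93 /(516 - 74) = 93 /442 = 0.21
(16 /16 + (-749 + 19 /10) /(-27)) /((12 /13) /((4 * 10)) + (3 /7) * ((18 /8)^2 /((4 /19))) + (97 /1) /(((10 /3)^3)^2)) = 2201346875 /798493788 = 2.76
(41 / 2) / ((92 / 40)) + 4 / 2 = 251 / 23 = 10.91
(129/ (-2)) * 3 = -387/ 2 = -193.50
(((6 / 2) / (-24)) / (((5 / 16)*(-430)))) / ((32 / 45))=9 / 6880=0.00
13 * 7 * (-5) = -455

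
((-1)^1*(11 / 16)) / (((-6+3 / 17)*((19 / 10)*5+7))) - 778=-1848511 / 2376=-777.99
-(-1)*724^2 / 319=524176 / 319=1643.18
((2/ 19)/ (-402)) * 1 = -0.00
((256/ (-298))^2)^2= 268435456/ 492884401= 0.54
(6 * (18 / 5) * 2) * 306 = 66096 / 5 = 13219.20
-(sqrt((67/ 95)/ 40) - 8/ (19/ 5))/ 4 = 0.49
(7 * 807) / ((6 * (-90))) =-1883 / 180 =-10.46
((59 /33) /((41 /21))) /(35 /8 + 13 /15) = 49560 /283679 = 0.17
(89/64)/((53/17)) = 1513/3392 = 0.45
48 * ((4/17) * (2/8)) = 48/17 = 2.82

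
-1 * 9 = -9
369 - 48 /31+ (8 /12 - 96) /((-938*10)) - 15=153733253 /436170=352.46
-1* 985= -985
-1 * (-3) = 3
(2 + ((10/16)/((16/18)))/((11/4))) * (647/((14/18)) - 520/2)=1589191/1232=1289.93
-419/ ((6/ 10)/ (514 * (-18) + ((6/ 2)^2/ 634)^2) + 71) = -2597029620315/ 440069056379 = -5.90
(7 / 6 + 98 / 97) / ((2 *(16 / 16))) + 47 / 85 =162403 / 98940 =1.64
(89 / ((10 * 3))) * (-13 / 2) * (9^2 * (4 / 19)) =-31239 / 95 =-328.83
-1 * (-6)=6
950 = 950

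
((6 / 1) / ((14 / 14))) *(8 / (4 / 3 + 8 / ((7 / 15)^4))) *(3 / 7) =37044 / 306151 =0.12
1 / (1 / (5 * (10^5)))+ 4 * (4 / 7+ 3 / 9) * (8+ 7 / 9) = 94506004 / 189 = 500031.77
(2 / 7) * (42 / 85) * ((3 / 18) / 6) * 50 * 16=160 / 51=3.14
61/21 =2.90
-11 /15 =-0.73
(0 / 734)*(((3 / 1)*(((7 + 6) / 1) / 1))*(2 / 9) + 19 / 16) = 0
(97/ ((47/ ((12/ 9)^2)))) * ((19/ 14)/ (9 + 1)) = 7372/ 14805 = 0.50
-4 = -4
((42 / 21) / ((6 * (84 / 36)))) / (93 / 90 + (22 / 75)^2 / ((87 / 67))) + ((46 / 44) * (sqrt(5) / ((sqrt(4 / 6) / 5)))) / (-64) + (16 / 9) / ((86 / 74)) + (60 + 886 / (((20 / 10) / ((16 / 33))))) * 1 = 8865839677978 / 32070607569- 115 * sqrt(30) / 2816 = 276.22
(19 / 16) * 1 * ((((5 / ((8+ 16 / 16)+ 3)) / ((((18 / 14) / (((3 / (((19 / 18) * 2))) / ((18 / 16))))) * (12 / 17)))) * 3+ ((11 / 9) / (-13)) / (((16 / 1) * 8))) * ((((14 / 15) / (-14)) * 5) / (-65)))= 494831 / 46725120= 0.01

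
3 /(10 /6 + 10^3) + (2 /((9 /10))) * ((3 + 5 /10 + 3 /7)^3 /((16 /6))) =2499932551 /49474320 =50.53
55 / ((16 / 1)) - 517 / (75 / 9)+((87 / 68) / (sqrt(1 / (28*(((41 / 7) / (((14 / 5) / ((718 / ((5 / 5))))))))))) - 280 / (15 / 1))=-92723 / 1200+87*sqrt(515165) / 238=185.10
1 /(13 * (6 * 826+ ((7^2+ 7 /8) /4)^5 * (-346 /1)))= -16777216 /22742242843623303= -0.00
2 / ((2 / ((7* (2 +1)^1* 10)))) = 210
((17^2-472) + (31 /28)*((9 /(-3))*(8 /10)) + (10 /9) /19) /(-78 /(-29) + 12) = -16106716 /1274805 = -12.63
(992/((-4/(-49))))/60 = 3038/15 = 202.53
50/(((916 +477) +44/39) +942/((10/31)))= 4875/420647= 0.01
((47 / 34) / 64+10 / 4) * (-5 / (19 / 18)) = -246915 / 20672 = -11.94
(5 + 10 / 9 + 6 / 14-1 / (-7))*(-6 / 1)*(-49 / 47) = 5894 / 141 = 41.80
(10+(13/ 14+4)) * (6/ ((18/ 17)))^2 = 60401/ 126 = 479.37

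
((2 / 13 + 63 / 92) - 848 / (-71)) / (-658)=-1085421 / 55874728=-0.02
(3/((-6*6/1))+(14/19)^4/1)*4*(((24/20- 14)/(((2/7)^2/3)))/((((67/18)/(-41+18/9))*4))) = 45497684232/43657535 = 1042.15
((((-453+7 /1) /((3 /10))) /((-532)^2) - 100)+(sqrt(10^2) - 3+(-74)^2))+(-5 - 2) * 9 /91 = 14852377465 /2759484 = 5382.30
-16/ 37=-0.43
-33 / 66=-1 / 2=-0.50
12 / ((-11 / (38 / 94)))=-228 / 517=-0.44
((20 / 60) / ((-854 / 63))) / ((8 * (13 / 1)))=-3 / 12688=-0.00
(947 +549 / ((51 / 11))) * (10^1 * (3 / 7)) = 4566.05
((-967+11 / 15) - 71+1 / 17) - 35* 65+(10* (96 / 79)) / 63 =-155681263 / 47005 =-3312.01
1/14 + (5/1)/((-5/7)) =-97/14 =-6.93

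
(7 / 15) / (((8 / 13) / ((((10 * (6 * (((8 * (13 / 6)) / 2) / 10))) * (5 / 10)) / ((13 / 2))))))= 91 / 30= 3.03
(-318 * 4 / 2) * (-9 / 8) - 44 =1343 / 2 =671.50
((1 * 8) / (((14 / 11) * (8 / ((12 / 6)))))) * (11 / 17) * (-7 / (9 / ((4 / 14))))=-242 / 1071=-0.23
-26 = -26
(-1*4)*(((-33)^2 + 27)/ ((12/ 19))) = -7068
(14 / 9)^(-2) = 81 / 196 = 0.41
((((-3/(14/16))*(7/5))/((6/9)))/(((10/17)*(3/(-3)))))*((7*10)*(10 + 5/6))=9282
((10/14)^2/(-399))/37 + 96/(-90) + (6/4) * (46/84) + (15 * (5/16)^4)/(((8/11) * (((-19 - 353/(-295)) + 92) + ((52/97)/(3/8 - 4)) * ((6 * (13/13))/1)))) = -3109503564882409047/12817960840284078080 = -0.24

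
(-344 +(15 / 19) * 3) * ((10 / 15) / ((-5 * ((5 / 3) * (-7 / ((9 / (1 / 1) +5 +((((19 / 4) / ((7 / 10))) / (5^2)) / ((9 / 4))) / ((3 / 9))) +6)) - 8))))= -27755516 / 5223765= -5.31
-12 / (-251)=12 / 251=0.05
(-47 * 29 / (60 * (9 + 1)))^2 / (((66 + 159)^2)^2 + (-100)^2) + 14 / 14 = 922644226857769 / 922644225000000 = 1.00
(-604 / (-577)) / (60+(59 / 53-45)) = 16006 / 246379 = 0.06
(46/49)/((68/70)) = 115/119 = 0.97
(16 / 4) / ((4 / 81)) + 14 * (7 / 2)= 130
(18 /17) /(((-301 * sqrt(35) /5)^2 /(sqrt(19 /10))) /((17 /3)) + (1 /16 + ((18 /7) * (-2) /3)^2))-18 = -80101229716105044786 /4450068314582116897 + 21050233440768 * sqrt(190) /4450068314582116897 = -18.00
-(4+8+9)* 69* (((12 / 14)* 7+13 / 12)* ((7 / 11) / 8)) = -287385 / 352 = -816.43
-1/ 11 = -0.09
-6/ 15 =-2/ 5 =-0.40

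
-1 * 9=-9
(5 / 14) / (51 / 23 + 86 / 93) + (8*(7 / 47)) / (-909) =0.11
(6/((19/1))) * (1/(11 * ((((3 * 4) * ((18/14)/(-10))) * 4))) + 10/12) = 1945/7524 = 0.26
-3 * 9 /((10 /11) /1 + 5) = -297 /65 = -4.57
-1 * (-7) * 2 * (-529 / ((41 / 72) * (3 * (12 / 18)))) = -6502.83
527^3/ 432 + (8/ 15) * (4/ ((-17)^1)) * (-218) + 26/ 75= 62209439143/ 183600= 338831.37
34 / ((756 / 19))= 323 / 378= 0.85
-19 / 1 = -19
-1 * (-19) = 19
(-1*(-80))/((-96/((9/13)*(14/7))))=-15/13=-1.15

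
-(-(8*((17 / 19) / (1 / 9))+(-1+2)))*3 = 3729 / 19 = 196.26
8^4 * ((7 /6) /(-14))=-1024 /3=-341.33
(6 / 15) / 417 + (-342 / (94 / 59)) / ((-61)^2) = -20685791 / 364639395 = -0.06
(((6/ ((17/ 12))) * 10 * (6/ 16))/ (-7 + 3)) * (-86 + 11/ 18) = 23055/ 68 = 339.04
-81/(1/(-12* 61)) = 59292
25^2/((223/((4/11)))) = 2500/2453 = 1.02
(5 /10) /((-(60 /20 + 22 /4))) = -1 /17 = -0.06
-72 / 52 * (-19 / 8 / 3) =57 / 52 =1.10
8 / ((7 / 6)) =48 / 7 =6.86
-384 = -384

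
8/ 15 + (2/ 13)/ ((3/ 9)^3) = 914/ 195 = 4.69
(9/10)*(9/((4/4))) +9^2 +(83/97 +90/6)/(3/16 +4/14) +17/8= 25649749/205640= 124.73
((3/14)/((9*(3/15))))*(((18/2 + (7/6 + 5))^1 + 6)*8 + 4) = 1300/63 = 20.63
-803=-803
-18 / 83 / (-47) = 0.00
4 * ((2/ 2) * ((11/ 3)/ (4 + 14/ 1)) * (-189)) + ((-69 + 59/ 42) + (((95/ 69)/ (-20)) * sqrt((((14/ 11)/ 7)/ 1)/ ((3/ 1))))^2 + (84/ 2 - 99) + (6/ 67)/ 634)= -52060368073939/ 186867688392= -278.59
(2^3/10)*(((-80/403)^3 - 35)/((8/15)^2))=-103108092525/1047213232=-98.46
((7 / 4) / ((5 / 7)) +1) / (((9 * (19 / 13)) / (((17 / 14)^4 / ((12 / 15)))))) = 24972779 / 35035392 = 0.71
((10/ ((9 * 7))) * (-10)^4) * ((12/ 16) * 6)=50000/ 7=7142.86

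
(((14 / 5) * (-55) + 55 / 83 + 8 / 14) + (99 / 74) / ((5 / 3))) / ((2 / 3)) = -98002599 / 429940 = -227.94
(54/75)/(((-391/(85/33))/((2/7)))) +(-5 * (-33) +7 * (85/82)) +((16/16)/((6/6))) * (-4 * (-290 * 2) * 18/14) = 2290958291/726110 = 3155.11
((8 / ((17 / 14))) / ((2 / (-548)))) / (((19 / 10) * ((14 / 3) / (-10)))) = 657600 / 323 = 2035.91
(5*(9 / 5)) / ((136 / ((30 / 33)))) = 0.06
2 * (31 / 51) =62 / 51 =1.22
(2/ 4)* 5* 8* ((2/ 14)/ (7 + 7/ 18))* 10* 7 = 3600/ 133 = 27.07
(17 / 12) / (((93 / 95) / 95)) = 153425 / 1116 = 137.48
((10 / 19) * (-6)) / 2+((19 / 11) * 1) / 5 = -1289 / 1045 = -1.23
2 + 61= 63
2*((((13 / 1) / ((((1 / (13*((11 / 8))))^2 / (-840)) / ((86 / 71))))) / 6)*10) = -2000423425 / 142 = -14087488.91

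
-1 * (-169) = 169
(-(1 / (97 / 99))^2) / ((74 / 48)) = -235224 / 348133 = -0.68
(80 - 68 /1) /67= 12 /67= 0.18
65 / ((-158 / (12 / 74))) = -195 / 2923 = -0.07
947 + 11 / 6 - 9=5639 / 6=939.83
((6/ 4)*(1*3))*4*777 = 13986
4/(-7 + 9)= 2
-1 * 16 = -16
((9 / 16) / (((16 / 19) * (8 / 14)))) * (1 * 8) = 1197 / 128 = 9.35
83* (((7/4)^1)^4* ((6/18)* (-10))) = -996415/384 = -2594.83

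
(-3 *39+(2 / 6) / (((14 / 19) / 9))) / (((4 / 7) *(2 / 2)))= -1581 / 8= -197.62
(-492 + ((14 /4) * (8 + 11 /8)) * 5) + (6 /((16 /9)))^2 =-20259 /64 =-316.55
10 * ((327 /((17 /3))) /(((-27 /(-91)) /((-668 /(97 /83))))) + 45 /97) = -5499467410 /4947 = -1111677.26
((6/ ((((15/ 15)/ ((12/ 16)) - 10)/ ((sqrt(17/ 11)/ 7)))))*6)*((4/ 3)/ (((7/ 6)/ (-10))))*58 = 250560*sqrt(187)/ 7007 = 488.99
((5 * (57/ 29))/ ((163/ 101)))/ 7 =28785/ 33089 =0.87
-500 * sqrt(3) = -866.03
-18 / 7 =-2.57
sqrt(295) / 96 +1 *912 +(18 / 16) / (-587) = sqrt(295) / 96 +4282743 / 4696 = 912.18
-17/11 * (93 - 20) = -1241/11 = -112.82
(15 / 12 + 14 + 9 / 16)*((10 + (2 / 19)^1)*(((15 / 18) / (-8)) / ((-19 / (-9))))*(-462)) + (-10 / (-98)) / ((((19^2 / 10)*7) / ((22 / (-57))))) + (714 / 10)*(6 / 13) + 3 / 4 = 6746169882143 / 1835056860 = 3676.27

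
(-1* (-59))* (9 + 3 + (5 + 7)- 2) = 1298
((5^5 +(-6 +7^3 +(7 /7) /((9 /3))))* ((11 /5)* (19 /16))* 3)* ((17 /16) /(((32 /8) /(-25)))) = -184525055 /1024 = -180200.25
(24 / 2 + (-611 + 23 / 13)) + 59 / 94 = -729049 / 1222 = -596.60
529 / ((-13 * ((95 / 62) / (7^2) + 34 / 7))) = -1607102 / 193063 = -8.32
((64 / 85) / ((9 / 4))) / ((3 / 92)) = 23552 / 2295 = 10.26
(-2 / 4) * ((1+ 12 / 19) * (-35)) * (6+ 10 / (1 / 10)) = 57505 / 19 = 3026.58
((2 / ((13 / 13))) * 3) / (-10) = -3 / 5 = -0.60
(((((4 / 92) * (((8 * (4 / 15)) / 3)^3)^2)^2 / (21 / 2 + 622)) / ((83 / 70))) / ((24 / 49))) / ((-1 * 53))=-197726038040074256384 / 121787180217597230861572265625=-0.00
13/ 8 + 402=3229/ 8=403.62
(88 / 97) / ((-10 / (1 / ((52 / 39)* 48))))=-11 / 7760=-0.00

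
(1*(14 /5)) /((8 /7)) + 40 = 42.45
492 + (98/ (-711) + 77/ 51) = 5963387/ 12087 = 493.37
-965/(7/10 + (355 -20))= -9650/3357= -2.87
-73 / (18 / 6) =-73 / 3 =-24.33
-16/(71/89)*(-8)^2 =-91136/71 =-1283.61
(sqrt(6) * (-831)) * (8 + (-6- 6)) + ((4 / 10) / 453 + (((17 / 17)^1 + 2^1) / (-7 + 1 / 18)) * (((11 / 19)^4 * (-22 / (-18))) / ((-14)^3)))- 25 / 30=-2809328517447 / 3374857776500 + 3324 * sqrt(6)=8141.27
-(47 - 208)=161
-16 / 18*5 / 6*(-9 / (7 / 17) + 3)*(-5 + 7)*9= 251.43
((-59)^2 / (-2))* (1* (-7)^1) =24367 / 2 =12183.50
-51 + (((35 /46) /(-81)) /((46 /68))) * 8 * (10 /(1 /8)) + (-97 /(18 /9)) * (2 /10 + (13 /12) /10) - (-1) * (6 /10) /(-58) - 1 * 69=-143.85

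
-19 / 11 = -1.73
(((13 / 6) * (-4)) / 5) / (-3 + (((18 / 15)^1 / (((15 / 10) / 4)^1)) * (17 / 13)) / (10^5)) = 2112500 / 3656199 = 0.58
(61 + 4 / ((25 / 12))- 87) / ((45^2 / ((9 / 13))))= -602 / 73125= -0.01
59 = 59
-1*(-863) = 863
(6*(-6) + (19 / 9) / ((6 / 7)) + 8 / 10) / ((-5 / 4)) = 17678 / 675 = 26.19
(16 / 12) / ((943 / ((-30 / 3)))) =-40 / 2829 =-0.01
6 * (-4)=-24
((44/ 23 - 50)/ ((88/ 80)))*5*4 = -221200/ 253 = -874.31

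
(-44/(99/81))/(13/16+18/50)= -14400/469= -30.70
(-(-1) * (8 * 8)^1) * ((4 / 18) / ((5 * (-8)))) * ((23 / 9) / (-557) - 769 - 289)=84860432 / 225585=376.18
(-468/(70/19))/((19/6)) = -1404/35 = -40.11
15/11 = 1.36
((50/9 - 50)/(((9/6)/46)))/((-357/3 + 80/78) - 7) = 239200/21933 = 10.91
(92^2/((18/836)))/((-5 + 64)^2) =3537952/31329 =112.93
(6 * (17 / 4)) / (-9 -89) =-51 / 196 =-0.26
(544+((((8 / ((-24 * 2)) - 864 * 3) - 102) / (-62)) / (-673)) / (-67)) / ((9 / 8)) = 18249983306 / 37741167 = 483.56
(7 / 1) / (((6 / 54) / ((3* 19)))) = 3591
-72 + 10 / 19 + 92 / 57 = -3982 / 57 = -69.86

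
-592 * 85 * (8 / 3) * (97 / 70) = -3904832 / 21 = -185944.38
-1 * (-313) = 313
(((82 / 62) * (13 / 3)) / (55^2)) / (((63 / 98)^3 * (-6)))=-731276 / 615257775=-0.00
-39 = -39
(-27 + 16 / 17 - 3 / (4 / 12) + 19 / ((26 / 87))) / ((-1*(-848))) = 12605 / 374816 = 0.03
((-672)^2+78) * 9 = 4064958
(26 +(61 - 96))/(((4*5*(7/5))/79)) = -711/28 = -25.39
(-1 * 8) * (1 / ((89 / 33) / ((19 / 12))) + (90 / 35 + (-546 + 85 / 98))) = 18908394 / 4361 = 4335.79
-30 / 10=-3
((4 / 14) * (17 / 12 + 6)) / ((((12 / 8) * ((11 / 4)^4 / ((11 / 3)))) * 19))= 0.00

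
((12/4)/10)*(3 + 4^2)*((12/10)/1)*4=684/25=27.36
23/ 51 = 0.45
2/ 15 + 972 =14582/ 15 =972.13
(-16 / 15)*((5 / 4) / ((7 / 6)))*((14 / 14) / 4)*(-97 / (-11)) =-194 / 77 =-2.52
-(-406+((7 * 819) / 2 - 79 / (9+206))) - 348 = -1207497 / 430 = -2808.13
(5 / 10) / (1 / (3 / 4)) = 3 / 8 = 0.38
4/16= 1/4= 0.25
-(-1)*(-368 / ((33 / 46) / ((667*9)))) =-33872928 / 11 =-3079357.09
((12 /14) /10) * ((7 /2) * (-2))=-3 /5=-0.60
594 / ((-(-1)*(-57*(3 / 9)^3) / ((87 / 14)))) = -232551 / 133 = -1748.50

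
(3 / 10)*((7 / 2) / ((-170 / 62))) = -651 / 1700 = -0.38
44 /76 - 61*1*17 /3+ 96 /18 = -19366 /57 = -339.75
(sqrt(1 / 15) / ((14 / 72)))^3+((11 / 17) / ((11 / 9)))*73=5184*sqrt(15) / 8575+657 / 17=40.99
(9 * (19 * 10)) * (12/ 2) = 10260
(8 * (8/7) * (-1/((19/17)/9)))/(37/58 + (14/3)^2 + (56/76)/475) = -2427926400/739261831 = -3.28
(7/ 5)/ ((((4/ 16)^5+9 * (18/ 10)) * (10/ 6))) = 21504/ 414745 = 0.05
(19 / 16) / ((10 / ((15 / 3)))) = 19 / 32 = 0.59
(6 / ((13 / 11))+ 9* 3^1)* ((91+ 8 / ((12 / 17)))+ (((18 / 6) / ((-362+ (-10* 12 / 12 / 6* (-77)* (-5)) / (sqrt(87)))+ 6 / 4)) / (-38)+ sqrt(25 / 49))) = 3305.46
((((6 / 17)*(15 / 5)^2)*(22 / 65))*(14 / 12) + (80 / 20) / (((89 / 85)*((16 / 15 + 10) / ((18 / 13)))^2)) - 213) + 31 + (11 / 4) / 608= -3870158780749249 / 21419799057280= -180.68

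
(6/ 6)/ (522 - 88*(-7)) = 1/ 1138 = 0.00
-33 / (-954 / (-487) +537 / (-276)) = -1478532 / 595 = -2484.93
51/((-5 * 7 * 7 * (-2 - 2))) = 51/980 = 0.05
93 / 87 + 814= 23637 / 29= 815.07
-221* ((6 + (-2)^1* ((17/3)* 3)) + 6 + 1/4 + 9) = 11271/4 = 2817.75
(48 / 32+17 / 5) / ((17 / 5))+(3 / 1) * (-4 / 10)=0.24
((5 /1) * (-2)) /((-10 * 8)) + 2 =17 /8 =2.12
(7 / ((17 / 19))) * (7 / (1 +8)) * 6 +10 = 2372 / 51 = 46.51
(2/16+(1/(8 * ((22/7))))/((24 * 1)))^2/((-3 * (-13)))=286225/695844864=0.00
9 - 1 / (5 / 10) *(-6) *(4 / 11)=147 / 11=13.36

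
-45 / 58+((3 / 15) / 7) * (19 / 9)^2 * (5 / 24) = -295711 / 394632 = -0.75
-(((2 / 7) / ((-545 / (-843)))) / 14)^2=-710649 / 713157025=-0.00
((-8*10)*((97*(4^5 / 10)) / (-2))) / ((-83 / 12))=-4767744 / 83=-57442.70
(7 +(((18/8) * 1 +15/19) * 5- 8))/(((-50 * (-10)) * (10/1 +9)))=1079/722000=0.00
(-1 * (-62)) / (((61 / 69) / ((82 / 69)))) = 5084 / 61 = 83.34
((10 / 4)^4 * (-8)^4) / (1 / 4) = 640000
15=15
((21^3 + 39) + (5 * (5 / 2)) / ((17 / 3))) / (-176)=-316275 / 5984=-52.85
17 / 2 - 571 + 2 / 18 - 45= -607.39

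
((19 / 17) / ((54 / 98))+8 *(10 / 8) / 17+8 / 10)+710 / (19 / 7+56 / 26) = 151753513 / 1016685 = 149.26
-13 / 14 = -0.93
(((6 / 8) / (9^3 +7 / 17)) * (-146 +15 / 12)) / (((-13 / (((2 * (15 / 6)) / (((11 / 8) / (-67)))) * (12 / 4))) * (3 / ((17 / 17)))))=-1978443 / 709280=-2.79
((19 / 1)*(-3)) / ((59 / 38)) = -2166 / 59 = -36.71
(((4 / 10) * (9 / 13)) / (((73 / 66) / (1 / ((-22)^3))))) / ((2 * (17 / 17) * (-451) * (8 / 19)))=513 / 8286060640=0.00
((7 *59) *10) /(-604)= -2065 /302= -6.84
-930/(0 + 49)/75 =-62/245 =-0.25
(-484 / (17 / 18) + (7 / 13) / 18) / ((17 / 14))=-14269423 / 33813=-422.01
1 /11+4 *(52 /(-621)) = -1667 /6831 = -0.24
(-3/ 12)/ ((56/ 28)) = -1/ 8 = -0.12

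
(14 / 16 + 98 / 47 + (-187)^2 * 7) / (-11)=-92039521 / 4136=-22253.27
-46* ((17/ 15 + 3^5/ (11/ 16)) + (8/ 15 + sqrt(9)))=-543628/ 33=-16473.58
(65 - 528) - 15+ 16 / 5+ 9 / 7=-16573 / 35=-473.51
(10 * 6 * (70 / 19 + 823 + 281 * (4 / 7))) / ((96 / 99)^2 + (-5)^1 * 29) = -8579468700 / 20865173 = -411.19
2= 2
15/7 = 2.14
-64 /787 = -0.08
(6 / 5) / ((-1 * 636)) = -1 / 530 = -0.00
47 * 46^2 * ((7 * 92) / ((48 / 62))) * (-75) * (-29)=179932287850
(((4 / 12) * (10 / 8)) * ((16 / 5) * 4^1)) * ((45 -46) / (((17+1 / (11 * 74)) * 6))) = -6512 / 124551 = -0.05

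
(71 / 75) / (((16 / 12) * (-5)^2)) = 0.03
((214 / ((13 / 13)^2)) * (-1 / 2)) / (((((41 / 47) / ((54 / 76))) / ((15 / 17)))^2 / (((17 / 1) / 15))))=-2584629405 / 41265188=-62.63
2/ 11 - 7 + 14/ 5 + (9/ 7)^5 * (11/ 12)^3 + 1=-18458233/ 59160640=-0.31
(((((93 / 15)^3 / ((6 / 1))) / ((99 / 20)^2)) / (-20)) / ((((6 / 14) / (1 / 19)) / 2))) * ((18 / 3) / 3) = -1668296 / 41899275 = -0.04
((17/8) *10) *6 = 127.50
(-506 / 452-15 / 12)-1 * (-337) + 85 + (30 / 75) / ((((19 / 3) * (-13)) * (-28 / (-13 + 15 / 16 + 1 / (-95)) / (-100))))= 12468116435 / 29697304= 419.84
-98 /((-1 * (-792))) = -49 /396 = -0.12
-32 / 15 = -2.13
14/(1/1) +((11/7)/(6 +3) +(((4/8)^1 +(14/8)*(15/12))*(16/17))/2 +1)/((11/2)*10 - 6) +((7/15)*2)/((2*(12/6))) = 14.28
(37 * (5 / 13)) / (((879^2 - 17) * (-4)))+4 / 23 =160701537 / 924058304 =0.17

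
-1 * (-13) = 13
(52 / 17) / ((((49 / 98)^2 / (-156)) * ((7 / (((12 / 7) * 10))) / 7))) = -3893760 / 119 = -32720.67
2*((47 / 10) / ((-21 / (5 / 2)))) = -47 / 42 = -1.12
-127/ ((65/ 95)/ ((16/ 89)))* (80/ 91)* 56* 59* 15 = -21867571200/ 15041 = -1453864.18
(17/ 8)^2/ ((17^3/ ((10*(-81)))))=-405/ 544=-0.74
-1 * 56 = -56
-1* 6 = -6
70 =70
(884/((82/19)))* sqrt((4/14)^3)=16796* sqrt(14)/2009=31.28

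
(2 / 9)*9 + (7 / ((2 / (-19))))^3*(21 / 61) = -49404401 / 488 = -101238.53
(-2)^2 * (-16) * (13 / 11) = -832 / 11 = -75.64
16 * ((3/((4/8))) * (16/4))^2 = 9216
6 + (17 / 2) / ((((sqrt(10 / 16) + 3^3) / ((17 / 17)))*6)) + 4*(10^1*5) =1200668 / 5827 - 17*sqrt(10) / 34962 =206.05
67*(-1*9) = -603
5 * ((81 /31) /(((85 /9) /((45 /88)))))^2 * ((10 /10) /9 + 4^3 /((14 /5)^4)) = 595503555345 /5163910835776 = 0.12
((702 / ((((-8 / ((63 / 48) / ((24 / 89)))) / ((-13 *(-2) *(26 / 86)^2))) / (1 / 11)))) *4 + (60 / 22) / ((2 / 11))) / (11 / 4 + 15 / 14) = -3226293987 / 34820368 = -92.66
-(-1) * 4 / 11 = 4 / 11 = 0.36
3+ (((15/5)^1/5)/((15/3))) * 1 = 78/25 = 3.12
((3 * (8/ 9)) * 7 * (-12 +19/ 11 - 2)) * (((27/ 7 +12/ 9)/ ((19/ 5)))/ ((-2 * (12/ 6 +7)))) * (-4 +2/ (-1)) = -21800/ 209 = -104.31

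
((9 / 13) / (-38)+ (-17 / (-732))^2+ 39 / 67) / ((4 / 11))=55053067487 / 35469405504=1.55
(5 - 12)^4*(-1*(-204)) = 489804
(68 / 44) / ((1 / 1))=17 / 11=1.55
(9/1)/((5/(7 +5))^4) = 298.60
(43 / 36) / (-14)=-0.09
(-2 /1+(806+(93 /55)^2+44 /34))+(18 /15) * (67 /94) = 1955353586 /2416975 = 809.01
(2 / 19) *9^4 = 13122 / 19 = 690.63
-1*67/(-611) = 67/611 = 0.11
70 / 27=2.59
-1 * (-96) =96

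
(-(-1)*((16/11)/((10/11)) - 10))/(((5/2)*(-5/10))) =168/25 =6.72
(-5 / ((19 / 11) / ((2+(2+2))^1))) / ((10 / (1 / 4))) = -33 / 76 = -0.43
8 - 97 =-89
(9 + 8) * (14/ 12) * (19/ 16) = 2261/ 96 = 23.55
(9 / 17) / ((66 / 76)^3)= 54872 / 67881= 0.81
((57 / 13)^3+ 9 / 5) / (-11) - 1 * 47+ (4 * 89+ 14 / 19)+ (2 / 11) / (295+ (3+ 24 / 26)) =122434850634 / 405533245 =301.91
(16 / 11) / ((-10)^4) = 1 / 6875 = 0.00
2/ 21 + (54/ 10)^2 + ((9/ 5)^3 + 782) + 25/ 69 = 49353517/ 60375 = 817.45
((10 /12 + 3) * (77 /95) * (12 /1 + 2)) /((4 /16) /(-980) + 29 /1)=9719248 /6479703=1.50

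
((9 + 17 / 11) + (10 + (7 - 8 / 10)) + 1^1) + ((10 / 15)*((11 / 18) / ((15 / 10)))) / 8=495029 / 17820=27.78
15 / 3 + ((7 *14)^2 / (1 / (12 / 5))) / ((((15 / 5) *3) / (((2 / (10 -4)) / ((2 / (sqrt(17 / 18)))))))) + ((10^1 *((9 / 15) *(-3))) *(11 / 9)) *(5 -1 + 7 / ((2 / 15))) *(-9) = 9604 *sqrt(34) / 135 + 11192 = 11606.82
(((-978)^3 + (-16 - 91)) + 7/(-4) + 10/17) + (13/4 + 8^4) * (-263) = -31841665139/34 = -936519562.91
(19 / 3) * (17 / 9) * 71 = 22933 / 27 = 849.37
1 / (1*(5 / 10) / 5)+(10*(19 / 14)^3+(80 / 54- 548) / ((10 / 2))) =-13763207 / 185220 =-74.31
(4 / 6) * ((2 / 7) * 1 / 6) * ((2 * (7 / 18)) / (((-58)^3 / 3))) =-1 / 2634012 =-0.00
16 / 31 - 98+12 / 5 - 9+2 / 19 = -306217 / 2945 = -103.98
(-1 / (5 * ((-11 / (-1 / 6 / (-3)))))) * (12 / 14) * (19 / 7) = 19 / 8085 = 0.00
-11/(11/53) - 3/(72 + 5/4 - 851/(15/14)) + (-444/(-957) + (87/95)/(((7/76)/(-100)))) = -101124478393/96601813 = -1046.82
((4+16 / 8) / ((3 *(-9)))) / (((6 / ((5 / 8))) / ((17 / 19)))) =-85 / 4104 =-0.02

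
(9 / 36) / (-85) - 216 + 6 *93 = 342.00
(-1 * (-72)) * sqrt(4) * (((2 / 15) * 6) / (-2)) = -288 / 5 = -57.60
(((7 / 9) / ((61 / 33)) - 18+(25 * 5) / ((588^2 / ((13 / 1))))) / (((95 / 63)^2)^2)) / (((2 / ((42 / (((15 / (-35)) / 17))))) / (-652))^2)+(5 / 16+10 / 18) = -37754607555170409158749 / 37655910000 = -1002621037578.71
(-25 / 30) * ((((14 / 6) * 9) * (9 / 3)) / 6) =-35 / 4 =-8.75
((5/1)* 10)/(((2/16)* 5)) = 80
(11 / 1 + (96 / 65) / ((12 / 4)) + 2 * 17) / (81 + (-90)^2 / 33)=32527 / 233415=0.14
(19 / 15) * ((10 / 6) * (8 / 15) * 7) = 1064 / 135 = 7.88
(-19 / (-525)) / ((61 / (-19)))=-361 / 32025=-0.01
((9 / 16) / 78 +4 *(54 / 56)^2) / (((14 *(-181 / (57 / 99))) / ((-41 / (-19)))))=-1038161 / 568183616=-0.00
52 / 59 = 0.88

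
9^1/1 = 9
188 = 188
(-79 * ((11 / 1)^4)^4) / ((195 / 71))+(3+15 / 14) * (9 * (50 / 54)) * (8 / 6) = -1804124243633433695593 / 1365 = -1321702742588596113.99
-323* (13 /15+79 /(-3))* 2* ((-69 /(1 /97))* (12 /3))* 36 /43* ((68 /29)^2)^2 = -1695093248543735808 /152065415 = -11147131966.49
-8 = -8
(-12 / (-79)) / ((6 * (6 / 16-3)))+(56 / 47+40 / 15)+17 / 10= 4326341 / 779730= 5.55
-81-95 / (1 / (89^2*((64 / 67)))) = -48165107 / 67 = -718882.19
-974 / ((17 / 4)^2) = -15584 / 289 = -53.92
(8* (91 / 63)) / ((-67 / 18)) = -208 / 67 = -3.10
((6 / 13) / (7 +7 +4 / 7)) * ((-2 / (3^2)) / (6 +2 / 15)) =-35 / 30498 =-0.00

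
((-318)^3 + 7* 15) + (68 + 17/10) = -321572573/10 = -32157257.30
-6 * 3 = -18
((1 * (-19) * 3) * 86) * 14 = -68628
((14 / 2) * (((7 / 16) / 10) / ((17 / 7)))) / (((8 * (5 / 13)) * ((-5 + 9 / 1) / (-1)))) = -0.01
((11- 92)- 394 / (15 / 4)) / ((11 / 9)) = -8373 / 55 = -152.24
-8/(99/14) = -112/99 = -1.13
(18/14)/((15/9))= 0.77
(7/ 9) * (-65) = -455/ 9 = -50.56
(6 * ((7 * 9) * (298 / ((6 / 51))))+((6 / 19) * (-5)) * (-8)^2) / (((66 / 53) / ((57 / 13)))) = 482037279 / 143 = 3370890.06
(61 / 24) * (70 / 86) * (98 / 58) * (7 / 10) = 146461 / 59856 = 2.45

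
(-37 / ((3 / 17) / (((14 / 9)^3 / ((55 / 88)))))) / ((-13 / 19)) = 262348352 / 142155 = 1845.51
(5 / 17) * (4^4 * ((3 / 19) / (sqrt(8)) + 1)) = 960 * sqrt(2) / 323 + 1280 / 17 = 79.50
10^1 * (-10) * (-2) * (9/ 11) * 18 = 32400/ 11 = 2945.45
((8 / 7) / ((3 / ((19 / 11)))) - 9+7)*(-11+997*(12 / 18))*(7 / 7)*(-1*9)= 607910 / 77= 7894.94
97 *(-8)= -776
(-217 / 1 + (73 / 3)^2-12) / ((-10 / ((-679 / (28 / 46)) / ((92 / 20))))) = 79249 / 9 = 8805.44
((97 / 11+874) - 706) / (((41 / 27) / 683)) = 35867745 / 451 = 79529.37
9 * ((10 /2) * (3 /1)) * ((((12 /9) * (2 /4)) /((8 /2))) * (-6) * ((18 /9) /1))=-270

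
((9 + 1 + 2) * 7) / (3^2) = 28 / 3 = 9.33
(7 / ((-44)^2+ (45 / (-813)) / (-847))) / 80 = 1606759 / 35550691760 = 0.00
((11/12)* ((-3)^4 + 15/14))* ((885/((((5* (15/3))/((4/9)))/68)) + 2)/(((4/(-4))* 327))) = -33868307/137340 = -246.60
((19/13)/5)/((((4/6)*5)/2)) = 57/325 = 0.18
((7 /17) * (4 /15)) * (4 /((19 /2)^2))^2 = 7168 /33231855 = 0.00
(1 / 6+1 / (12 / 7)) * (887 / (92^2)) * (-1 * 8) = -2661 / 4232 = -0.63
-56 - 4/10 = -282/5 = -56.40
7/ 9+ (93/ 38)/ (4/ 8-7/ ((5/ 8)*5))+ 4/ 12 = -1465/ 4959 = -0.30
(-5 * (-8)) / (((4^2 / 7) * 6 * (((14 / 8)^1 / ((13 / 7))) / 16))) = 1040 / 21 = 49.52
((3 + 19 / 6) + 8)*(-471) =-13345 / 2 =-6672.50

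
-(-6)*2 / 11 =12 / 11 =1.09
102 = 102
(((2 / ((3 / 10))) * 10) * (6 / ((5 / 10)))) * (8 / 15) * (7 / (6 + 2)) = 1120 / 3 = 373.33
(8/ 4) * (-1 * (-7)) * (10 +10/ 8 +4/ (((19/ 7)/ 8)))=12257/ 38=322.55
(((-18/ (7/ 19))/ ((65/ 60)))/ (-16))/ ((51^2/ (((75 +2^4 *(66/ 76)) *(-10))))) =-25335/ 26299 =-0.96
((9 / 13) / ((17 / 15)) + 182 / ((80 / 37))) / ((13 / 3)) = 2248521 / 114920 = 19.57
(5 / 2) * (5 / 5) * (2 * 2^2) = 20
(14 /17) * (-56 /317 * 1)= -784 /5389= -0.15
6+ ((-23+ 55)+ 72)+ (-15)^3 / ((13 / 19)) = -62695 / 13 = -4822.69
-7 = -7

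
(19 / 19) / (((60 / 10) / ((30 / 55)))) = 1 / 11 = 0.09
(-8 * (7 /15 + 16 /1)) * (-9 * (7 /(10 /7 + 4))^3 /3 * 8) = 12235496 /1805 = 6778.67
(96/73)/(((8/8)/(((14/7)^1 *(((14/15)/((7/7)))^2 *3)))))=12544/1825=6.87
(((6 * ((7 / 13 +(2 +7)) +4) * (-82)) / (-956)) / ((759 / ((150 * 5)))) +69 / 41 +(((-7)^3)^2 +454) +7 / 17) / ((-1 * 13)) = -5882958919711 / 647508121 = -9085.54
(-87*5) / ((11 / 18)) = -7830 / 11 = -711.82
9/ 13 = 0.69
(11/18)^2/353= 0.00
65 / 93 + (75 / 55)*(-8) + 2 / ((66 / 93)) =-7562 / 1023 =-7.39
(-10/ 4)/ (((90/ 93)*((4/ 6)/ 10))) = -155/ 4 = -38.75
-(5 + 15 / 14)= -85 / 14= -6.07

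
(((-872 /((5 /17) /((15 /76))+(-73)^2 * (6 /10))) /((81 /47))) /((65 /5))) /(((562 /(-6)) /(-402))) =-466807760 /8939442603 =-0.05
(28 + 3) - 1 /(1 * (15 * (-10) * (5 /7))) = 23257 /750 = 31.01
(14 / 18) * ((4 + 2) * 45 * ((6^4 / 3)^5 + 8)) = 3159643096352400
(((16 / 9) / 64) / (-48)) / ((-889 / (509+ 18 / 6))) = 8 / 24003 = 0.00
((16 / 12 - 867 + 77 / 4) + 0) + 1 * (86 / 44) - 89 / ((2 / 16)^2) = -863341 / 132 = -6540.46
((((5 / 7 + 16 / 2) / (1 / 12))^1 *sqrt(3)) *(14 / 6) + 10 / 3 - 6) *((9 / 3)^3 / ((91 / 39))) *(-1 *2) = 432 / 7 - 39528 *sqrt(3) / 7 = -9718.93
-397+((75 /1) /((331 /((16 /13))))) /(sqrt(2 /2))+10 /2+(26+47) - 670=-4254467 /4303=-988.72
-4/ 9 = -0.44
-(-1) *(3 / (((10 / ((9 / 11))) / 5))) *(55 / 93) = 45 / 62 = 0.73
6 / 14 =3 / 7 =0.43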